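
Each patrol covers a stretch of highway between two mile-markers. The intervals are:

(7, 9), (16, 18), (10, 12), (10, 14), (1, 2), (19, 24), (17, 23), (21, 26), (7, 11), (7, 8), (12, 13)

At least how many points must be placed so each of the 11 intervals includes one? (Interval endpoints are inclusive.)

Sorted: [1,2] [7,8] [7,9] [7,11] [10,12] [12,13] [10,14] [16,18] [17,23] [19,24] [21,26]
{[1,2]} hit by 2; {[7,8],[7,9],[7,11]} hit by 8; {[10,12],[12,13],[10,14]} hit by 12; {[16,18],[17,23]} hit by 18; {[19,24],[21,26]} hit by 24.
Points: 2, 8, 12, 18, 24 (5 total).

5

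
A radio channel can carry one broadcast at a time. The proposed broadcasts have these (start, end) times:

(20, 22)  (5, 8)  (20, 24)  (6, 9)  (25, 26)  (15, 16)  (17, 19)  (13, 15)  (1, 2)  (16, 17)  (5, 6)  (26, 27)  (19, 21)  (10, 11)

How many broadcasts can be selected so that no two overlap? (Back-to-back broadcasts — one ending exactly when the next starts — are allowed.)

Order by finish time; keep every interval that doesn't clash with the previous kept one.
By end time: (1,2), (5,6), (5,8), (6,9), (10,11), (13,15), (15,16), (16,17), (17,19), (19,21), (20,22), (20,24), (25,26), (26,27).
Pick (1,2); next start ≥ 2 → (5,6); next start ≥ 6 → (6,9); next start ≥ 9 → (10,11); next start ≥ 11 → (13,15); next start ≥ 15 → (15,16); next start ≥ 16 → (16,17); next start ≥ 17 → (17,19); next start ≥ 19 → (19,21); next start ≥ 21 → (25,26); next start ≥ 26 → (26,27).
Selected 11 broadcasts.

11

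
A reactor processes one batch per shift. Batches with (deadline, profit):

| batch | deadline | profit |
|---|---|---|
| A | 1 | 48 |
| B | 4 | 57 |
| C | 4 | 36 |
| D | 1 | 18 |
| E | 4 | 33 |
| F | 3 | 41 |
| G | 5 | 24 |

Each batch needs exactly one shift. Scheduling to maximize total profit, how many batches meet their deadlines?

5

Sort by profit descending; place each in the latest free slot ≤ its deadline.
By profit: B(d4,57), A(d1,48), F(d3,41), C(d4,36), E(d4,33), G(d5,24), D(d1,18)
B→slot 4; A→slot 1; F→slot 3; C→slot 2; E skipped; G→slot 5; D skipped.
5 of 7 scheduled.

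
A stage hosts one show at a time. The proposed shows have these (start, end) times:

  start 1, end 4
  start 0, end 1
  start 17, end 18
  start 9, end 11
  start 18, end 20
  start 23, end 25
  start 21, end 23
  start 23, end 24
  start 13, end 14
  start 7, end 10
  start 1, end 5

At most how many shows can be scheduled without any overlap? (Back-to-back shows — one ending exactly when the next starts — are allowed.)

Greedy by earliest finish: after sorting by end time, pick each interval compatible with the last pick.
Sorted by end: (0,1)  (1,4)  (1,5)  (7,10)  (9,11)  (13,14)  (17,18)  (18,20)  (21,23)  (23,24)  (23,25)
take (0,1); take (1,4); skip (1,5); take (7,10); take (13,14); take (17,18); take (18,20); take (21,23); take (23,24); skip (23,25).
Selected 8 shows.

8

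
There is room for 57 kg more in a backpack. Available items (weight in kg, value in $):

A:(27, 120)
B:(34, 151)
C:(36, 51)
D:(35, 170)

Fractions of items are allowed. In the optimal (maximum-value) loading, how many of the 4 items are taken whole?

Order: D (170/35=4.86) > A (120/27=4.44) > B (151/34=4.44) > C (51/36=1.42)
Fill: take D (35 @ 170) → take 22/27 of A → 97.78; 57/57 used.
1 item(s) taken whole; one partial (take 22/27 of A).

1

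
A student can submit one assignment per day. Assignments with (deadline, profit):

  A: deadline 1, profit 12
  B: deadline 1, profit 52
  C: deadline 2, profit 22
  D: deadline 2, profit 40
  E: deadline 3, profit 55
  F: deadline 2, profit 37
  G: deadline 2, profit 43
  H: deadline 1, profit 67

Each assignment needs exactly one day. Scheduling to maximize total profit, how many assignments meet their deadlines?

3

Sort by profit descending; place each in the latest free slot ≤ its deadline.
Profit order: H=67 E=55 B=52 G=43 D=40 F=37 C=22 A=12
Assign: H→slot 1, E→slot 3, B skipped, G→slot 2, D skipped, F skipped, C skipped, A skipped.
Slots: [1:H] [2:G] [3:E]
3 of 8 scheduled.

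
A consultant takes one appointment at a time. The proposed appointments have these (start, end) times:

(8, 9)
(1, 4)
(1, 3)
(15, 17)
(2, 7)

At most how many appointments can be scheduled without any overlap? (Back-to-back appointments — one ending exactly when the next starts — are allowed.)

Order by finish time; keep every interval that doesn't clash with the previous kept one.
By end time: (1,3), (1,4), (2,7), (8,9), (15,17).
Pick (1,3); next start ≥ 3 → (8,9); next start ≥ 9 → (15,17).
Selected 3 appointments.

3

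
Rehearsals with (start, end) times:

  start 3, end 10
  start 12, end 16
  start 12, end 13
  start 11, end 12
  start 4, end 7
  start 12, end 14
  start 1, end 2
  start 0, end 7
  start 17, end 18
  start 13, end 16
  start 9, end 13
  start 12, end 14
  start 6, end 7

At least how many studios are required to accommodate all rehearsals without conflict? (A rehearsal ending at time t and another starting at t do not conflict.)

starts: [0, 1, 3, 4, 6, 9, 11, 12, 12, 12, 12, 13, 17]
ends:   [2, 7, 7, 7, 10, 12, 13, 13, 14, 14, 16, 16, 18]
s0→1 s1→2 e2→1 s3→2 s4→3 s6→4 e7→3 e7→2 e7→1 s9→2 e10→1 s11→2 e12→1 s12→2 s12→3 s12→4 s12→5  — peak 5.

5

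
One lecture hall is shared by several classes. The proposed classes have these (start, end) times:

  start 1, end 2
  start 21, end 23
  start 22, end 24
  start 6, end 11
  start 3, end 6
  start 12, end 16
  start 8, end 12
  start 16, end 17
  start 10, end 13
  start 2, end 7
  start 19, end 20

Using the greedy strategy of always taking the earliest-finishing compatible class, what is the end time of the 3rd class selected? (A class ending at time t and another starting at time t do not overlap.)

Greedy by earliest finish: after sorting by end time, pick each interval compatible with the last pick.
Sorted by end: (1,2)  (3,6)  (2,7)  (6,11)  (8,12)  (10,13)  (12,16)  (16,17)  (19,20)  (21,23)  (22,24)
take (1,2); take (3,6); take (6,11); take (12,16); take (16,17); take (19,20); take (21,23).
Selected: (1,2) (3,6) (6,11) (12,16) (16,17) (19,20) (21,23)

11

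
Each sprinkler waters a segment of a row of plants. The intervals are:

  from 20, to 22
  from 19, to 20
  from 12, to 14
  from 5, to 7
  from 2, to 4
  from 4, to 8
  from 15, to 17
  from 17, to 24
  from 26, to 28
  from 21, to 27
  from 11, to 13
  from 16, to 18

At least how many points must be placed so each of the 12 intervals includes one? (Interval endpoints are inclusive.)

6

Sorted: [2,4] [5,7] [4,8] [11,13] [12,14] [15,17] [16,18] [19,20] [20,22] [17,24] [21,27] [26,28]
{[2,4]} hit by 4; {[5,7],[4,8]} hit by 7; {[11,13],[12,14]} hit by 13; {[15,17],[16,18]} hit by 17; {[19,20],[20,22],[17,24]} hit by 20; {[21,27],[26,28]} hit by 27.
Points: 4, 7, 13, 17, 20, 27 (6 total).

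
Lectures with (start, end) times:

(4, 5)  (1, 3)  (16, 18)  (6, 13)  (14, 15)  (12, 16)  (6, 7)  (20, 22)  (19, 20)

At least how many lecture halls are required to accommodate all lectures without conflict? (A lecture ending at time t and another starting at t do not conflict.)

The answer is the maximum number of intervals overlapping at any instant.
starts: [1, 4, 6, 6, 12, 14, 16, 19, 20]
ends:   [3, 5, 7, 13, 15, 16, 18, 20, 22]
s1→1 e3→0 s4→1 e5→0 s6→1 s6→2  — peak 2.

2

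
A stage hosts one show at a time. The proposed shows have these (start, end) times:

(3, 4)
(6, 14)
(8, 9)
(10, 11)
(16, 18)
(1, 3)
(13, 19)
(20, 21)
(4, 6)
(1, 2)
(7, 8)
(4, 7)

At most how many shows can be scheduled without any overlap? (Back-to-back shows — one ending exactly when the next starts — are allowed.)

Greedy by earliest finish: after sorting by end time, pick each interval compatible with the last pick.
By end time: (1,2), (1,3), (3,4), (4,6), (4,7), (7,8), (8,9), (10,11), (6,14), (16,18), (13,19), (20,21).
Pick (1,2); next start ≥ 2 → (3,4); next start ≥ 4 → (4,6); next start ≥ 6 → (7,8); next start ≥ 8 → (8,9); next start ≥ 9 → (10,11); next start ≥ 11 → (16,18); next start ≥ 18 → (20,21).
Selected 8 shows.

8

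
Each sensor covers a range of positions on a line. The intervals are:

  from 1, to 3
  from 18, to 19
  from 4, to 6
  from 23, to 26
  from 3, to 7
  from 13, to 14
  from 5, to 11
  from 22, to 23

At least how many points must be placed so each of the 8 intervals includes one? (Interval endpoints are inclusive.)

5

Sort by right endpoint; whenever an interval is uncovered, place a point at its right end.
Sorted: [1,3] [4,6] [3,7] [5,11] [13,14] [18,19] [22,23] [23,26]
{[1,3]} hit by 3; {[4,6],[3,7],[5,11]} hit by 6; {[13,14]} hit by 14; {[18,19]} hit by 19; {[22,23],[23,26]} hit by 23.
Points: 3, 6, 14, 19, 23 (5 total).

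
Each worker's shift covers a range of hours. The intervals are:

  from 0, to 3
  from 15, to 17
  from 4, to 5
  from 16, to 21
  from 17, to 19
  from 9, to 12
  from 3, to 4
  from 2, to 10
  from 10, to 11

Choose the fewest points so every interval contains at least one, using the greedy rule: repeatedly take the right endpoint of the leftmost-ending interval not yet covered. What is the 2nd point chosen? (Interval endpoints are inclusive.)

By right end: [0,3]  [3,4]  [4,5]  [2,10]  [10,11]  [9,12]  [15,17]  [17,19]  [16,21]
[0,3] uncovered → point at 3; [4,5] uncovered → point at 5; [10,11] uncovered → point at 11; [15,17] uncovered → point at 17.
Points: 3, 5, 11, 17 (4 total).

5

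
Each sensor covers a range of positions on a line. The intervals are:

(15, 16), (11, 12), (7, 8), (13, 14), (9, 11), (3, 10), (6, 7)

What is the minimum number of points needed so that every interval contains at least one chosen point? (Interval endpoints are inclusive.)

4

Process intervals by earliest right end; each time one isn't hit yet, stab at its right endpoint.
By right end: [6,7]  [7,8]  [3,10]  [9,11]  [11,12]  [13,14]  [15,16]
[6,7] uncovered → point at 7; [9,11] uncovered → point at 11; [13,14] uncovered → point at 14; [15,16] uncovered → point at 16.
Points: 7, 11, 14, 16 (4 total).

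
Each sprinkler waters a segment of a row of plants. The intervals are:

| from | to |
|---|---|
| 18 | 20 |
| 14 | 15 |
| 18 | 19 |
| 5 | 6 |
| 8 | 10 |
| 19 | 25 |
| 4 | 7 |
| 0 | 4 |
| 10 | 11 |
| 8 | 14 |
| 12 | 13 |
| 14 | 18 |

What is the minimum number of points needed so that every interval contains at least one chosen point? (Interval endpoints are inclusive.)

Sort by right endpoint; whenever an interval is uncovered, place a point at its right end.
Sorted: [0,4] [5,6] [4,7] [8,10] [10,11] [12,13] [8,14] [14,15] [14,18] [18,19] [18,20] [19,25]
{[0,4]} hit by 4; {[5,6],[4,7]} hit by 6; {[8,10],[10,11]} hit by 10; {[12,13],[8,14]} hit by 13; {[14,15],[14,18]} hit by 15; {[18,19],[18,20],[19,25]} hit by 19.
Points: 4, 6, 10, 13, 15, 19 (6 total).

6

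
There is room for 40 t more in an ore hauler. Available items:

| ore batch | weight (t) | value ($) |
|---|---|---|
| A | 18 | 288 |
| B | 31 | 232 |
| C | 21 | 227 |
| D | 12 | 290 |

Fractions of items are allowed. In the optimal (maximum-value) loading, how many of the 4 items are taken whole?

2

Sort by value per unit weight and fill in that order.
Order: D (290/12=24.17) > A (288/18=16.00) > C (227/21=10.81) > B (232/31=7.48)
Fill: take D (12 @ 290) → take A (18 @ 288) → take 10/21 of C → 108.10; 40/40 used.
2 item(s) taken whole; one partial (take 10/21 of C).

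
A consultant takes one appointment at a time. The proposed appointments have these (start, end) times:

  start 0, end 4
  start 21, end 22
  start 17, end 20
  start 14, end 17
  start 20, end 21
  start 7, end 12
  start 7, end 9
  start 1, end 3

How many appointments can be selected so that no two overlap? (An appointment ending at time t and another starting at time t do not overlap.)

Sorted by end: (1,3)  (0,4)  (7,9)  (7,12)  (14,17)  (17,20)  (20,21)  (21,22)
take (1,3); skip (0,4); take (7,9); take (14,17); take (17,20); take (20,21); take (21,22).
Selected 6 appointments.

6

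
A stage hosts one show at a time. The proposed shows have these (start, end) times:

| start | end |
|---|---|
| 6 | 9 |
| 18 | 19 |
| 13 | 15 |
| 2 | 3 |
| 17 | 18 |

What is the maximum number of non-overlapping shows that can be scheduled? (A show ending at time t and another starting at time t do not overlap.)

Greedy by earliest finish: after sorting by end time, pick each interval compatible with the last pick.
Sorted by end: (2,3)  (6,9)  (13,15)  (17,18)  (18,19)
take (2,3); take (6,9); take (13,15); take (17,18); take (18,19).
Selected 5 shows.

5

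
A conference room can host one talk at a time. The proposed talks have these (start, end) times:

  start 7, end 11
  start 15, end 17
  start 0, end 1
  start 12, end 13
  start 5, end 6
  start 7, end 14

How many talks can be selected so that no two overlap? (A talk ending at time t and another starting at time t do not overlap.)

Order by finish time; keep every interval that doesn't clash with the previous kept one.
Sorted by end: (0,1)  (5,6)  (7,11)  (12,13)  (7,14)  (15,17)
take (0,1); take (5,6); take (7,11); take (12,13); take (15,17).
Selected 5 talks.

5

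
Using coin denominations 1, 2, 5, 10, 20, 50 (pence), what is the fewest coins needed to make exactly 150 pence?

3

Use the largest denomination that fits, subtract, and repeat.
150 = 3×50
Total coins = 3 = 3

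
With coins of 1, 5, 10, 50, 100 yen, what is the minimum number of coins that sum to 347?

347 − 3×100→47 − 4×10→7 − 1×5→2 − 2×1→0
Total coins = 3 + 4 + 1 + 2 = 10

10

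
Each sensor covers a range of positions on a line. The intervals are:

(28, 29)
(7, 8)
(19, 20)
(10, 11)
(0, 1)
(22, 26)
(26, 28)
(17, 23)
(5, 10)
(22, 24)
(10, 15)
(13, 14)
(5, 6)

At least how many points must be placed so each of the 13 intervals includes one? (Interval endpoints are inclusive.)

Sort by right endpoint; whenever an interval is uncovered, place a point at its right end.
Sorted: [0,1] [5,6] [7,8] [5,10] [10,11] [13,14] [10,15] [19,20] [17,23] [22,24] [22,26] [26,28] [28,29]
{[0,1]} hit by 1; {[5,6]} hit by 6; {[7,8],[5,10]} hit by 8; {[10,11]} hit by 11; {[13,14],[10,15]} hit by 14; {[19,20],[17,23]} hit by 20; {[22,24],[22,26]} hit by 24; {[26,28],[28,29]} hit by 28.
Points: 1, 6, 8, 11, 14, 20, 24, 28 (8 total).

8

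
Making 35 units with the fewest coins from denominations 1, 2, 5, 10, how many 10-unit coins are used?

3

35 − 3×10→5 − 1×5→0
Count of 10: 3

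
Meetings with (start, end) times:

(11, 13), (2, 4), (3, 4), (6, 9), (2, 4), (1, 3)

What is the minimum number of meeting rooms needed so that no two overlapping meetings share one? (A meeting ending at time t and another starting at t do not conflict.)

3

The answer is the maximum number of intervals overlapping at any instant.
Events (time:±→running): 1:+→1 2:+→2 2:+→3 … peak 3.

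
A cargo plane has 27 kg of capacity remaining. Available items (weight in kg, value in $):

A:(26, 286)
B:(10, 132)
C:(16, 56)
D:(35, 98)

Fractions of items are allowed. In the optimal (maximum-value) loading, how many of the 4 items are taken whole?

1

Sort by value per unit weight and fill in that order.
Ratios (sorted): B 13.20, A 11.00, C 3.50, D 2.80
take B (10 @ 132); take 17/26 of A → 187.00. Capacity used 27/27.
1 item(s) taken whole; one partial (take 17/26 of A).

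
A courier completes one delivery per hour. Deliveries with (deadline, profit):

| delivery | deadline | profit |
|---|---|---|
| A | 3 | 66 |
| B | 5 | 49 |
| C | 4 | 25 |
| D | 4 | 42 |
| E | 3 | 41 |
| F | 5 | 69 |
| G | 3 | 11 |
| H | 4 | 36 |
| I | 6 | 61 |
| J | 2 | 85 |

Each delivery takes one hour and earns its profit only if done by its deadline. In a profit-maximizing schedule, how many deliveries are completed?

6

By profit: J(d2,85), F(d5,69), A(d3,66), I(d6,61), B(d5,49), D(d4,42), E(d3,41), H(d4,36), C(d4,25), G(d3,11)
J→slot 2; F→slot 5; A→slot 3; I→slot 6; B→slot 4; D→slot 1; E skipped; H skipped; C skipped; G skipped.
6 of 10 scheduled.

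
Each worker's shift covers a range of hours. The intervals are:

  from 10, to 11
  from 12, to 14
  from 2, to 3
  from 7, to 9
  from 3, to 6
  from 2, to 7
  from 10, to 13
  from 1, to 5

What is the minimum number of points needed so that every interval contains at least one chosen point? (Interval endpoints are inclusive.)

4

Process intervals by earliest right end; each time one isn't hit yet, stab at its right endpoint.
By right end: [2,3]  [1,5]  [3,6]  [2,7]  [7,9]  [10,11]  [10,13]  [12,14]
[2,3] uncovered → point at 3; [7,9] uncovered → point at 9; [10,11] uncovered → point at 11; [12,14] uncovered → point at 14.
Points: 3, 9, 11, 14 (4 total).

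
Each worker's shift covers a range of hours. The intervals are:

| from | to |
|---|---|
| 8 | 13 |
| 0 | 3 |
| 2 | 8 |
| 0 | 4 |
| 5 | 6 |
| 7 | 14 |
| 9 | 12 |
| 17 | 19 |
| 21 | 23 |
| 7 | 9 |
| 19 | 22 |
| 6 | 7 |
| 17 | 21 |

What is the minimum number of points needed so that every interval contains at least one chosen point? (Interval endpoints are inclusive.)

Process intervals by earliest right end; each time one isn't hit yet, stab at its right endpoint.
Sorted: [0,3] [0,4] [5,6] [6,7] [2,8] [7,9] [9,12] [8,13] [7,14] [17,19] [17,21] [19,22] [21,23]
{[0,3],[0,4]} hit by 3; {[5,6],[6,7],[2,8]} hit by 6; {[7,9],[9,12],[8,13],[7,14]} hit by 9; {[17,19],[17,21],[19,22]} hit by 19; {[21,23]} hit by 23.
Points: 3, 6, 9, 19, 23 (5 total).

5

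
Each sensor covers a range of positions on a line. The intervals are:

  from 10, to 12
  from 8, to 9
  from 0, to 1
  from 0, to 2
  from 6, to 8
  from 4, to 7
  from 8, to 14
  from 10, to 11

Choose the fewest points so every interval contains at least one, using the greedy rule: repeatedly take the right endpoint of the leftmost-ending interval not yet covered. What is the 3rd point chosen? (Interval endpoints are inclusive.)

Process intervals by earliest right end; each time one isn't hit yet, stab at its right endpoint.
By right end: [0,1]  [0,2]  [4,7]  [6,8]  [8,9]  [10,11]  [10,12]  [8,14]
[0,1] uncovered → point at 1; [4,7] uncovered → point at 7; [8,9] uncovered → point at 9; [10,11] uncovered → point at 11.
Points: 1, 7, 9, 11 (4 total).

9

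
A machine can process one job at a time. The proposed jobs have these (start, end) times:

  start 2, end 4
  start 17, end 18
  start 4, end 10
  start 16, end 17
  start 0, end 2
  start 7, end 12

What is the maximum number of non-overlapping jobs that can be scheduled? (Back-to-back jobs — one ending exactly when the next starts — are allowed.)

Sorted by end: (0,2)  (2,4)  (4,10)  (7,12)  (16,17)  (17,18)
take (0,2); take (2,4); take (4,10); take (16,17); take (17,18).
Selected 5 jobs.

5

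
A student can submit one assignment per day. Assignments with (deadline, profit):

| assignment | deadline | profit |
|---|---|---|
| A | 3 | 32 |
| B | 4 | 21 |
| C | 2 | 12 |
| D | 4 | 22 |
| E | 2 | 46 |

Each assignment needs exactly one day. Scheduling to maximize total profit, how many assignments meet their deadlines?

By profit: E(d2,46), A(d3,32), D(d4,22), B(d4,21), C(d2,12)
E→slot 2; A→slot 3; D→slot 4; B→slot 1; C skipped.
4 of 5 scheduled.

4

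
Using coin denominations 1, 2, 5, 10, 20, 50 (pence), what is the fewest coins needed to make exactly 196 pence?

7

196 − 3×50→46 − 2×20→6 − 1×5→1 − 1×1→0
Total coins = 3 + 2 + 1 + 1 = 7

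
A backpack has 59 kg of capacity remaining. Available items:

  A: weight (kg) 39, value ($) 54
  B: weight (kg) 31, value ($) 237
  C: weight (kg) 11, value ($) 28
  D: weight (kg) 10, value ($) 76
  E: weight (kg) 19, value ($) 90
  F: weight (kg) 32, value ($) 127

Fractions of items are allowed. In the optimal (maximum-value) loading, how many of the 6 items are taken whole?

2

Greedy by value/weight ratio, highest first.
Ratios (sorted): B 7.65, D 7.60, E 4.74, F 3.97, C 2.55, A 1.38
take B (31 @ 237); take D (10 @ 76); take 18/19 of E → 85.26. Capacity used 59/59.
2 item(s) taken whole; one partial (take 18/19 of E).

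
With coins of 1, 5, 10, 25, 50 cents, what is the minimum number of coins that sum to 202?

6

202 = 4×50 + 2×1
Total coins = 4 + 2 = 6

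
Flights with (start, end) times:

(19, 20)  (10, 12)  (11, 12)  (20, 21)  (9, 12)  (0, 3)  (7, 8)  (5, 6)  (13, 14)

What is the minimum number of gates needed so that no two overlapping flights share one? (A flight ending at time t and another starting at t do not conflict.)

The answer is the maximum number of intervals overlapping at any instant.
Events (time:±→running): 0:+→1 3:-→0 5:+→1 6:-→0 7:+→1 8:-→0 9:+→1 10:+→2 11:+→3 … peak 3.

3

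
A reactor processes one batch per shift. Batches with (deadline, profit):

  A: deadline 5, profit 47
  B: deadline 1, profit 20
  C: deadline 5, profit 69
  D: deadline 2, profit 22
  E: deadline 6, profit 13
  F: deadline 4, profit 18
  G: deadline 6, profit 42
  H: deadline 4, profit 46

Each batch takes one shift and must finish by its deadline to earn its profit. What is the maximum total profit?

Sort by profit descending; place each in the latest free slot ≤ its deadline.
By profit: C(d5,69), A(d5,47), H(d4,46), G(d6,42), D(d2,22), B(d1,20), F(d4,18), E(d6,13)
C→slot 5; A→slot 4; H→slot 3; G→slot 6; D→slot 2; B→slot 1; F skipped; E skipped.
Profit = 20 + 22 + 46 + 47 + 69 + 42 = 246

246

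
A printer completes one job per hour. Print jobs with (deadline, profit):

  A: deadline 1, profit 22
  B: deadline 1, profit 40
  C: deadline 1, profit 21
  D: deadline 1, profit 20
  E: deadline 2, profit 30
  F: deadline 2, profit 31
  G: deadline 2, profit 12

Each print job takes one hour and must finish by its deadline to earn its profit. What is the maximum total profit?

Sort by profit descending; place each in the latest free slot ≤ its deadline.
By profit: B(d1,40), F(d2,31), E(d2,30), A(d1,22), C(d1,21), D(d1,20), G(d2,12)
B→slot 1; F→slot 2; E skipped; A skipped; C skipped; D skipped; G skipped.
Profit = 40 + 31 = 71

71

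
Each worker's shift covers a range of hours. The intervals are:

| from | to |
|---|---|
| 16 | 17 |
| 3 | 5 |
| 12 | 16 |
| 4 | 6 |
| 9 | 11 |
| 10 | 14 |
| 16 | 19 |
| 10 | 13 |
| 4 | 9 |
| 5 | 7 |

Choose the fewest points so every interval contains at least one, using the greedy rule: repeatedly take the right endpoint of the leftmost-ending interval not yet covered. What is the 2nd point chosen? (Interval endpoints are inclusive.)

11

Sorted: [3,5] [4,6] [5,7] [4,9] [9,11] [10,13] [10,14] [12,16] [16,17] [16,19]
{[3,5],[4,6],[5,7],[4,9]} hit by 5; {[9,11],[10,13],[10,14]} hit by 11; {[12,16],[16,17],[16,19]} hit by 16.
Points: 5, 11, 16 (3 total).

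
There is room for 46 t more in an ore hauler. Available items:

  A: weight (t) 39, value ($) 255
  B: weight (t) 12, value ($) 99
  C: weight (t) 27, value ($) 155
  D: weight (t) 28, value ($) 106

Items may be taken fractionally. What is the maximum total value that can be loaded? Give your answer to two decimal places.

Sort by value per unit weight and fill in that order.
Order: B (99/12=8.25) > A (255/39=6.54) > C (155/27=5.74) > D (106/28=3.79)
Fill: take B (12 @ 99) → take 34/39 of A → 222.31; 46/46 used.
Total value = 321.31

321.31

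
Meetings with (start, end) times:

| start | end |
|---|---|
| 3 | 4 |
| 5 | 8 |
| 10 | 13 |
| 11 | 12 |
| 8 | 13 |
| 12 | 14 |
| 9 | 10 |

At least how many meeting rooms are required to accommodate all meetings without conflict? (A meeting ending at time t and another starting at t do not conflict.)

3

Count concurrent intervals with a sweep; the peak is the room count.
starts: [3, 5, 8, 9, 10, 11, 12]
ends:   [4, 8, 10, 12, 13, 13, 14]
s3→1 e4→0 s5→1 e8→0 s8→1 s9→2 e10→1 s10→2 s11→3  — peak 3.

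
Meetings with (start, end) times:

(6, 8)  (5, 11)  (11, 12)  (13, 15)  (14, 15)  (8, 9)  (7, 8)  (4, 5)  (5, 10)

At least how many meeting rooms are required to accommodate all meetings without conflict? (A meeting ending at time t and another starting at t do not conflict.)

Events (time:±→running): 4:+→1 5:-→0 5:+→1 5:+→2 6:+→3 7:+→4 … peak 4.

4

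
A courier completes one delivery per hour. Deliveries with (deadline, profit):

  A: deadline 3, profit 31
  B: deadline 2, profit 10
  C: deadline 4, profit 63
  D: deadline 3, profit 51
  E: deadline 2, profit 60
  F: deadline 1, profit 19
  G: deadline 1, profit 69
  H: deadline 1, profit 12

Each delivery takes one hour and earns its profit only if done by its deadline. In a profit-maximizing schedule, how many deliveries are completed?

Profit order: G=69 C=63 E=60 D=51 A=31 F=19 H=12 B=10
Assign: G→slot 1, C→slot 4, E→slot 2, D→slot 3, A skipped, F skipped, H skipped, B skipped.
Slots: [1:G] [2:E] [3:D] [4:C]
4 of 8 scheduled.

4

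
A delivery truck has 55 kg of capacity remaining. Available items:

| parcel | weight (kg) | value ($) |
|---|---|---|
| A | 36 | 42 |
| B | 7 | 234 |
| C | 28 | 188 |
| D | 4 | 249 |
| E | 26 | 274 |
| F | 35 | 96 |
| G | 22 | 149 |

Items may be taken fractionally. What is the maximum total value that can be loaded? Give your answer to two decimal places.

878.91

Sort by value per unit weight and fill in that order.
Order: D (249/4=62.25) > B (234/7=33.43) > E (274/26=10.54) > G (149/22=6.77) > C (188/28=6.71) > F (96/35=2.74) > A (42/36=1.17)
Fill: take D (4 @ 249) → take B (7 @ 234) → take E (26 @ 274) → take 18/22 of G → 121.91; 55/55 used.
Total value = 878.91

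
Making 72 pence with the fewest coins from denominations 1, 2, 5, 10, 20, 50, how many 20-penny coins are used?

1

72 = 1×50 + 1×20 + 1×2
Count of 20: 1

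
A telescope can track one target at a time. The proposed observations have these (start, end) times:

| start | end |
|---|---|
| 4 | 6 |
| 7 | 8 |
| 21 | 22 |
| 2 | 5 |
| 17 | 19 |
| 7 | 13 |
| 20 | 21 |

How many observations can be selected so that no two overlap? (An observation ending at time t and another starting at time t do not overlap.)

5

By end time: (2,5), (4,6), (7,8), (7,13), (17,19), (20,21), (21,22).
Pick (2,5); next start ≥ 5 → (7,8); next start ≥ 8 → (17,19); next start ≥ 19 → (20,21); next start ≥ 21 → (21,22).
Selected 5 observations.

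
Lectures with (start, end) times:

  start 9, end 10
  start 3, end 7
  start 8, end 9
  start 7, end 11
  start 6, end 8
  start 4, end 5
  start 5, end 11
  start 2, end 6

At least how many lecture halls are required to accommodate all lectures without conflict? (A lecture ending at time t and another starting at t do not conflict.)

Events (time:±→running): 2:+→1 3:+→2 4:+→3 … peak 3.

3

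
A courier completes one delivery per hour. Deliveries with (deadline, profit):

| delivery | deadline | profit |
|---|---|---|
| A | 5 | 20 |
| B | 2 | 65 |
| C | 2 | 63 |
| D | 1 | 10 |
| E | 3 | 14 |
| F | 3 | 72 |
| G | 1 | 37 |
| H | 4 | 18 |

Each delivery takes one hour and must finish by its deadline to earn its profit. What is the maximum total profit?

238

Profit order: F=72 B=65 C=63 G=37 A=20 H=18 E=14 D=10
Assign: F→slot 3, B→slot 2, C→slot 1, G skipped, A→slot 5, H→slot 4, E skipped, D skipped.
Slots: [1:C] [2:B] [3:F] [4:H] [5:A]
Profit = 63 + 65 + 72 + 18 + 20 = 238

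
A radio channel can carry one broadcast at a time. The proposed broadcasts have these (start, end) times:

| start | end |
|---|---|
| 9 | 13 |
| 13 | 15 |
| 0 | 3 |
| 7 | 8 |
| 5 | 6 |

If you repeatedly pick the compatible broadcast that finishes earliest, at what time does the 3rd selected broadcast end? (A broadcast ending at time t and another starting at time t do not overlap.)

Greedy by earliest finish: after sorting by end time, pick each interval compatible with the last pick.
By end time: (0,3), (5,6), (7,8), (9,13), (13,15).
Pick (0,3); next start ≥ 3 → (5,6); next start ≥ 6 → (7,8); next start ≥ 8 → (9,13); next start ≥ 13 → (13,15).
Selected: (0,3) (5,6) (7,8) (9,13) (13,15)

8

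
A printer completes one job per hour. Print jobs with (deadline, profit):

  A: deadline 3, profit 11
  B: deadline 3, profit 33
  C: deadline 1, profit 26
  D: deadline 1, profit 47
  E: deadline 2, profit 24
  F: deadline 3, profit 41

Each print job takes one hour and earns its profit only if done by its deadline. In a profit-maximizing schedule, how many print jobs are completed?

By profit: D(d1,47), F(d3,41), B(d3,33), C(d1,26), E(d2,24), A(d3,11)
D→slot 1; F→slot 3; B→slot 2; C skipped; E skipped; A skipped.
3 of 6 scheduled.

3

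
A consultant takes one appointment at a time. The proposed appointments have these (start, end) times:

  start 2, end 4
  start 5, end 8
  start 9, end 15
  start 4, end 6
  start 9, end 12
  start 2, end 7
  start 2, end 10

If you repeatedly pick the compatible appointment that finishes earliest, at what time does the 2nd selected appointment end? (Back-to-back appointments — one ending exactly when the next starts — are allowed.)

6

Order by finish time; keep every interval that doesn't clash with the previous kept one.
Sorted by end: (2,4)  (4,6)  (2,7)  (5,8)  (2,10)  (9,12)  (9,15)
take (2,4); take (4,6); skip (2,7); take (9,12); skip (9,15).
Selected: (2,4) (4,6) (9,12)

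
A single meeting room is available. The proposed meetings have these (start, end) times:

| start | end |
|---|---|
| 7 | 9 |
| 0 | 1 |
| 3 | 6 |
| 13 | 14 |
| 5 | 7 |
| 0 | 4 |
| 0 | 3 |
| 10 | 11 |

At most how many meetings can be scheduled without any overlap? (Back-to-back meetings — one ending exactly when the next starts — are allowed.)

5

Sorted by end: (0,1)  (0,3)  (0,4)  (3,6)  (5,7)  (7,9)  (10,11)  (13,14)
take (0,1); skip (0,3); skip (0,4); take (3,6); take (7,9); take (10,11); take (13,14).
Selected 5 meetings.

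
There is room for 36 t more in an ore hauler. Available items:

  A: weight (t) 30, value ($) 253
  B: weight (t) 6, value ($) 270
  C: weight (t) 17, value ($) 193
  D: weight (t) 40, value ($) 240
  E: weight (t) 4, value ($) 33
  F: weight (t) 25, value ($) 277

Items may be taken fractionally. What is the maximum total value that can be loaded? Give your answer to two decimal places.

Ratios (sorted): B 45.00, C 11.35, F 11.08, A 8.43, E 8.25, D 6.00
take B (6 @ 270); take C (17 @ 193); take 13/25 of F → 144.04. Capacity used 36/36.
Total value = 607.04

607.04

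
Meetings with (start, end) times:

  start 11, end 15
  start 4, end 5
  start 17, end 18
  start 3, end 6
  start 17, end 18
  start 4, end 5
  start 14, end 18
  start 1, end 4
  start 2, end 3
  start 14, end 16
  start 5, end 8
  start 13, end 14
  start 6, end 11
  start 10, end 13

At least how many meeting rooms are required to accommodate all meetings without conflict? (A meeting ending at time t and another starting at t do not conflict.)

3

Events (time:±→running): 1:+→1 2:+→2 3:-→1 3:+→2 4:-→1 4:+→2 4:+→3 … peak 3.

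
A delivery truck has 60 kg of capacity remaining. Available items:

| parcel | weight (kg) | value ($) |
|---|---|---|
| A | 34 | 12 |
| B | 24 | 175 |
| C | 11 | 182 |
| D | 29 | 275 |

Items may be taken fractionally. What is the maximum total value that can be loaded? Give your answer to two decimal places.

Order: C (182/11=16.55) > D (275/29=9.48) > B (175/24=7.29) > A (12/34=0.35)
Fill: take C (11 @ 182) → take D (29 @ 275) → take 20/24 of B → 145.83; 60/60 used.
Total value = 602.83

602.83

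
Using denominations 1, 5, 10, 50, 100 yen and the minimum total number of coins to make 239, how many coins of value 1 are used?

239 = 2×100 + 3×10 + 1×5 + 4×1
Count of 1: 4

4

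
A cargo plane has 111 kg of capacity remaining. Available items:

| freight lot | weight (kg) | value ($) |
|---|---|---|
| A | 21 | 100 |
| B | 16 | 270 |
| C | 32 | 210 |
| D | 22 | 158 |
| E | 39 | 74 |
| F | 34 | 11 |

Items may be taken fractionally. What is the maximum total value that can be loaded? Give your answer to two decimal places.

Sort by value per unit weight and fill in that order.
Ratios (sorted): B 16.88, D 7.18, C 6.56, A 4.76, E 1.90, F 0.32
take B (16 @ 270); take D (22 @ 158); take C (32 @ 210); take A (21 @ 100); take 20/39 of E → 37.95. Capacity used 111/111.
Total value = 775.95

775.95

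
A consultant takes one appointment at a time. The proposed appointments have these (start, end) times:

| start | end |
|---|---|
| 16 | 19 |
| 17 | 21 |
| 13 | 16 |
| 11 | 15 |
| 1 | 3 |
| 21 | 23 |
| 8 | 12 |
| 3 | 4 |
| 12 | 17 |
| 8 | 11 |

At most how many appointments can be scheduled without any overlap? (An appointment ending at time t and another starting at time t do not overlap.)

6

Greedy by earliest finish: after sorting by end time, pick each interval compatible with the last pick.
Sorted by end: (1,3)  (3,4)  (8,11)  (8,12)  (11,15)  (13,16)  (12,17)  (16,19)  (17,21)  (21,23)
take (1,3); take (3,4); take (8,11); skip (8,12); take (11,15); skip (13,16); skip (12,17); take (16,19); skip (17,21); take (21,23).
Selected 6 appointments.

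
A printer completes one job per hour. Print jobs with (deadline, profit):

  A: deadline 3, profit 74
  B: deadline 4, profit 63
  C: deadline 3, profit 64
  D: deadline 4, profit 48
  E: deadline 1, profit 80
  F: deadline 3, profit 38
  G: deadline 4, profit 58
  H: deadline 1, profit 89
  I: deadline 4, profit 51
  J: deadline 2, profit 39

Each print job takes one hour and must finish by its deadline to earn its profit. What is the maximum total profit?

290

Sort by profit descending; place each in the latest free slot ≤ its deadline.
Profit order: H=89 E=80 A=74 C=64 B=63 G=58 I=51 D=48 J=39 F=38
Assign: H→slot 1, E skipped, A→slot 3, C→slot 2, B→slot 4, G skipped, I skipped, D skipped, J skipped, F skipped.
Slots: [1:H] [2:C] [3:A] [4:B]
Profit = 89 + 64 + 74 + 63 = 290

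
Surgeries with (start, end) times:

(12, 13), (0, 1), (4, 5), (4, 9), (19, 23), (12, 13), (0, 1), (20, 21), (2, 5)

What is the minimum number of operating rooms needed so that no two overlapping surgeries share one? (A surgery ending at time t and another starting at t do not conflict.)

starts: [0, 0, 2, 4, 4, 12, 12, 19, 20]
ends:   [1, 1, 5, 5, 9, 13, 13, 21, 23]
s0→1 s0→2 e1→1 e1→0 s2→1 s4→2 s4→3  — peak 3.

3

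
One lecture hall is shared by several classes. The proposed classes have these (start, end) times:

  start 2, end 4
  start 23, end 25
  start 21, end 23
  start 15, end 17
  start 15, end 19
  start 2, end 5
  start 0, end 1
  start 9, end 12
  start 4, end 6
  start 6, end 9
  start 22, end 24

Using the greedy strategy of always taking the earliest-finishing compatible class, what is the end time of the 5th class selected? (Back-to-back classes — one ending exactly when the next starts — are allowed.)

Sorted by end: (0,1)  (2,4)  (2,5)  (4,6)  (6,9)  (9,12)  (15,17)  (15,19)  (21,23)  (22,24)  (23,25)
take (0,1); take (2,4); take (4,6); take (6,9); take (9,12); take (15,17); take (21,23); skip (22,24); take (23,25).
Selected: (0,1) (2,4) (4,6) (6,9) (9,12) (15,17) (21,23) (23,25)

12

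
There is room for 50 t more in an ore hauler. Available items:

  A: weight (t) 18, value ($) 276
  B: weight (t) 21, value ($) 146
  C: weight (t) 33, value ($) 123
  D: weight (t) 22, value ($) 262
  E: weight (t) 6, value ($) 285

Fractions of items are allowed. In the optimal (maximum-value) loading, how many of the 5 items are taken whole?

3

Sort by value per unit weight and fill in that order.
Ratios (sorted): E 47.50, A 15.33, D 11.91, B 6.95, C 3.73
take E (6 @ 285); take A (18 @ 276); take D (22 @ 262); take 4/21 of B → 27.81. Capacity used 50/50.
3 item(s) taken whole; one partial (take 4/21 of B).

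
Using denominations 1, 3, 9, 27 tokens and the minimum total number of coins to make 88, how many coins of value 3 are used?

2

88 = 3×27 + 2×3 + 1×1
Count of 3: 2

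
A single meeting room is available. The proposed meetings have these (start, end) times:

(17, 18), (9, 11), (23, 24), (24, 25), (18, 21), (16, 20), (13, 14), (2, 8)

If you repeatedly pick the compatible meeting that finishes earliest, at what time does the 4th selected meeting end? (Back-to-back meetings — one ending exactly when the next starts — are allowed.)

Order by finish time; keep every interval that doesn't clash with the previous kept one.
By end time: (2,8), (9,11), (13,14), (17,18), (16,20), (18,21), (23,24), (24,25).
Pick (2,8); next start ≥ 8 → (9,11); next start ≥ 11 → (13,14); next start ≥ 14 → (17,18); next start ≥ 18 → (18,21); next start ≥ 21 → (23,24); next start ≥ 24 → (24,25).
Selected: (2,8) (9,11) (13,14) (17,18) (18,21) (23,24) (24,25)

18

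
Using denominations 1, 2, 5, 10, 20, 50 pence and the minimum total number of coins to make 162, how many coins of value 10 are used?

1

Use the largest denomination that fits, subtract, and repeat.
162 − 3×50→12 − 1×10→2 − 1×2→0
Count of 10: 1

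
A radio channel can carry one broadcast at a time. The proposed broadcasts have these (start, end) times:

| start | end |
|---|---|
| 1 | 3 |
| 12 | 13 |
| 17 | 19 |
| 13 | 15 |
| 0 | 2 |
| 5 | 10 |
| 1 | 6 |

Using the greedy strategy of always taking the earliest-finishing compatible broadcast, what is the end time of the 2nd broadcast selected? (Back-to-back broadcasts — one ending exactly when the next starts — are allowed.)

Order by finish time; keep every interval that doesn't clash with the previous kept one.
Sorted by end: (0,2)  (1,3)  (1,6)  (5,10)  (12,13)  (13,15)  (17,19)
take (0,2); skip (1,6); take (5,10); take (12,13); take (13,15); take (17,19).
Selected: (0,2) (5,10) (12,13) (13,15) (17,19)

10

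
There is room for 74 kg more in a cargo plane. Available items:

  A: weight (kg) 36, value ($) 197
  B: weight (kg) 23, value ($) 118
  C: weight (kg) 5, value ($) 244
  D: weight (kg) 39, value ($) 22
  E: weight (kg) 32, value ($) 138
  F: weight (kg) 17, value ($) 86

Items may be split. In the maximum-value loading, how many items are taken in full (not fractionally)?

Ratios (sorted): C 48.80, A 5.47, B 5.13, F 5.06, E 4.31, D 0.56
take C (5 @ 244); take A (36 @ 197); take B (23 @ 118); take 10/17 of F → 50.59. Capacity used 74/74.
3 item(s) taken whole; one partial (take 10/17 of F).

3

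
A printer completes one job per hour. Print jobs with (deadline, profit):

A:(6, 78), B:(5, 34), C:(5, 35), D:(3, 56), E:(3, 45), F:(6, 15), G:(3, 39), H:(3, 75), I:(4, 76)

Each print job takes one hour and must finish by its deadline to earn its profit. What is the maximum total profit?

365

Sort by profit descending; place each in the latest free slot ≤ its deadline.
By profit: A(d6,78), I(d4,76), H(d3,75), D(d3,56), E(d3,45), G(d3,39), C(d5,35), B(d5,34), F(d6,15)
A→slot 6; I→slot 4; H→slot 3; D→slot 2; E→slot 1; G skipped; C→slot 5; B skipped; F skipped.
Profit = 45 + 56 + 75 + 76 + 35 + 78 = 365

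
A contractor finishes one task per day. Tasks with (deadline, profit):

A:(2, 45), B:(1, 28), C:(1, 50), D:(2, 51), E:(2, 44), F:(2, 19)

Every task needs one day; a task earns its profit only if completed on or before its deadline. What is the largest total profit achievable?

Sort by profit descending; place each in the latest free slot ≤ its deadline.
Profit order: D=51 C=50 A=45 E=44 B=28 F=19
Assign: D→slot 2, C→slot 1, A skipped, E skipped, B skipped, F skipped.
Slots: [1:C] [2:D]
Profit = 50 + 51 = 101

101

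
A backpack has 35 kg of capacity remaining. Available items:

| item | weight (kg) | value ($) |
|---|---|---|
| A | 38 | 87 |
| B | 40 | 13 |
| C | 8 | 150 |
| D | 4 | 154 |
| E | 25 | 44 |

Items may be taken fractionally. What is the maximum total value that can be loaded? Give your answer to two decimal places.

Sort by value per unit weight and fill in that order.
Order: D (154/4=38.50) > C (150/8=18.75) > A (87/38=2.29) > E (44/25=1.76) > B (13/40=0.33)
Fill: take D (4 @ 154) → take C (8 @ 150) → take 23/38 of A → 52.66; 35/35 used.
Total value = 356.66

356.66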